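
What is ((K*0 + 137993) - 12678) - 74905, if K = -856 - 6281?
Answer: 50410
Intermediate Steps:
K = -7137
((K*0 + 137993) - 12678) - 74905 = ((-7137*0 + 137993) - 12678) - 74905 = ((0 + 137993) - 12678) - 74905 = (137993 - 12678) - 74905 = 125315 - 74905 = 50410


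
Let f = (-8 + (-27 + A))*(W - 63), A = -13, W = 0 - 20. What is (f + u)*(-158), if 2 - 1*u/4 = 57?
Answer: -594712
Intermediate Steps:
u = -220 (u = 8 - 4*57 = 8 - 228 = -220)
W = -20
f = 3984 (f = (-8 + (-27 - 13))*(-20 - 63) = (-8 - 40)*(-83) = -48*(-83) = 3984)
(f + u)*(-158) = (3984 - 220)*(-158) = 3764*(-158) = -594712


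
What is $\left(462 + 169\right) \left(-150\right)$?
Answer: $-94650$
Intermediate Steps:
$\left(462 + 169\right) \left(-150\right) = 631 \left(-150\right) = -94650$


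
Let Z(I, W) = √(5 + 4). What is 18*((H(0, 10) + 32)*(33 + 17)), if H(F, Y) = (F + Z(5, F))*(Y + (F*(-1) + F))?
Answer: 55800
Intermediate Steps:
Z(I, W) = 3 (Z(I, W) = √9 = 3)
H(F, Y) = Y*(3 + F) (H(F, Y) = (F + 3)*(Y + (F*(-1) + F)) = (3 + F)*(Y + (-F + F)) = (3 + F)*(Y + 0) = (3 + F)*Y = Y*(3 + F))
18*((H(0, 10) + 32)*(33 + 17)) = 18*((10*(3 + 0) + 32)*(33 + 17)) = 18*((10*3 + 32)*50) = 18*((30 + 32)*50) = 18*(62*50) = 18*3100 = 55800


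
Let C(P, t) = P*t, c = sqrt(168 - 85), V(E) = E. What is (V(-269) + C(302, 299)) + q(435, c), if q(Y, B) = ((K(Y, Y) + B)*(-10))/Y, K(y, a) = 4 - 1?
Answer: 2610839/29 - 2*sqrt(83)/87 ≈ 90029.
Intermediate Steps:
K(y, a) = 3
c = sqrt(83) ≈ 9.1104
q(Y, B) = (-30 - 10*B)/Y (q(Y, B) = ((3 + B)*(-10))/Y = (-30 - 10*B)/Y)
(V(-269) + C(302, 299)) + q(435, c) = (-269 + 302*299) + 10*(-3 - sqrt(83))/435 = (-269 + 90298) + 10*(1/435)*(-3 - sqrt(83)) = 90029 + (-2/29 - 2*sqrt(83)/87) = 2610839/29 - 2*sqrt(83)/87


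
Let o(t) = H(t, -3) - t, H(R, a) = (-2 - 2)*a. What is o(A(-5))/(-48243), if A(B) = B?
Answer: -17/48243 ≈ -0.00035238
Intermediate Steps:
H(R, a) = -4*a
o(t) = 12 - t (o(t) = -4*(-3) - t = 12 - t)
o(A(-5))/(-48243) = (12 - 1*(-5))/(-48243) = (12 + 5)*(-1/48243) = 17*(-1/48243) = -17/48243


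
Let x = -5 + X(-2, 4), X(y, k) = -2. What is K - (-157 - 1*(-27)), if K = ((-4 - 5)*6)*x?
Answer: 508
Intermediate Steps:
x = -7 (x = -5 - 2 = -7)
K = 378 (K = ((-4 - 5)*6)*(-7) = -9*6*(-7) = -54*(-7) = 378)
K - (-157 - 1*(-27)) = 378 - (-157 - 1*(-27)) = 378 - (-157 + 27) = 378 - 1*(-130) = 378 + 130 = 508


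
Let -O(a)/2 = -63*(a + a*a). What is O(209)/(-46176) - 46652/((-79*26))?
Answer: -29502259/303992 ≈ -97.049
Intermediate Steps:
O(a) = 126*a + 126*a² (O(a) = -(-126)*(a + a*a) = -(-126)*(a + a²) = -2*(-63*a - 63*a²) = 126*a + 126*a²)
O(209)/(-46176) - 46652/((-79*26)) = (126*209*(1 + 209))/(-46176) - 46652/((-79*26)) = (126*209*210)*(-1/46176) - 46652/(-2054) = 5530140*(-1/46176) - 46652*(-1/2054) = -460845/3848 + 23326/1027 = -29502259/303992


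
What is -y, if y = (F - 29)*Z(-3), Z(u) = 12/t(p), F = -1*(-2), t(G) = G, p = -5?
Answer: -324/5 ≈ -64.800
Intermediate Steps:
F = 2
Z(u) = -12/5 (Z(u) = 12/(-5) = 12*(-⅕) = -12/5)
y = 324/5 (y = (2 - 29)*(-12/5) = -27*(-12/5) = 324/5 ≈ 64.800)
-y = -1*324/5 = -324/5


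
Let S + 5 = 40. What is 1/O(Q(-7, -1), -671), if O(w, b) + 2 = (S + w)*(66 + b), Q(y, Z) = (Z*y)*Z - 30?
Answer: 1/1208 ≈ 0.00082781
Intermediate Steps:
S = 35 (S = -5 + 40 = 35)
Q(y, Z) = -30 + y*Z² (Q(y, Z) = y*Z² - 30 = -30 + y*Z²)
O(w, b) = -2 + (35 + w)*(66 + b)
1/O(Q(-7, -1), -671) = 1/(2308 + 35*(-671) + 66*(-30 - 7*(-1)²) - 671*(-30 - 7*(-1)²)) = 1/(2308 - 23485 + 66*(-30 - 7*1) - 671*(-30 - 7*1)) = 1/(2308 - 23485 + 66*(-30 - 7) - 671*(-30 - 7)) = 1/(2308 - 23485 + 66*(-37) - 671*(-37)) = 1/(2308 - 23485 - 2442 + 24827) = 1/1208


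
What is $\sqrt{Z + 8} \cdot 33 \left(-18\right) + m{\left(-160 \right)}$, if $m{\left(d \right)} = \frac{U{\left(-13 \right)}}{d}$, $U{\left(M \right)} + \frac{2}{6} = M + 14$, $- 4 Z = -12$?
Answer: $- \frac{1}{240} - 594 \sqrt{11} \approx -1970.1$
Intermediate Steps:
$Z = 3$ ($Z = \left(- \frac{1}{4}\right) \left(-12\right) = 3$)
$U{\left(M \right)} = \frac{41}{3} + M$ ($U{\left(M \right)} = - \frac{1}{3} + \left(M + 14\right) = - \frac{1}{3} + \left(14 + M\right) = \frac{41}{3} + M$)
$m{\left(d \right)} = \frac{2}{3 d}$ ($m{\left(d \right)} = \frac{\frac{41}{3} - 13}{d} = \frac{2}{3 d}$)
$\sqrt{Z + 8} \cdot 33 \left(-18\right) + m{\left(-160 \right)} = \sqrt{3 + 8} \cdot 33 \left(-18\right) + \frac{2}{3 \left(-160\right)} = \sqrt{11} \cdot 33 \left(-18\right) + \frac{2}{3} \left(- \frac{1}{160}\right) = 33 \sqrt{11} \left(-18\right) - \frac{1}{240} = - 594 \sqrt{11} - \frac{1}{240} = - \frac{1}{240} - 594 \sqrt{11}$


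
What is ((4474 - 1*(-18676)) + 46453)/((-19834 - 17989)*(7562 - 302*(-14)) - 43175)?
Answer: -69603/445976345 ≈ -0.00015607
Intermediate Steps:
((4474 - 1*(-18676)) + 46453)/((-19834 - 17989)*(7562 - 302*(-14)) - 43175) = ((4474 + 18676) + 46453)/(-37823*(7562 + 4228) - 43175) = (23150 + 46453)/(-37823*11790 - 43175) = 69603/(-445933170 - 43175) = 69603/(-445976345) = 69603*(-1/445976345) = -69603/445976345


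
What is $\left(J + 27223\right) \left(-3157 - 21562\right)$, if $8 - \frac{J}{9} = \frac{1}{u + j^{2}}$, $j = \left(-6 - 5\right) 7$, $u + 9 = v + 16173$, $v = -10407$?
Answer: $- \frac{7884603634559}{11686} \approx -6.7471 \cdot 10^{8}$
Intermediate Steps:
$u = 5757$ ($u = -9 + \left(-10407 + 16173\right) = -9 + 5766 = 5757$)
$j = -77$ ($j = \left(-11\right) 7 = -77$)
$J = \frac{841383}{11686}$ ($J = 72 - \frac{9}{5757 + \left(-77\right)^{2}} = 72 - \frac{9}{5757 + 5929} = 72 - \frac{9}{11686} = \frac{841383}{11686} \approx 71.999$)
$\left(J + 27223\right) \left(-3157 - 21562\right) = \left(\frac{841383}{11686} + 27223\right) \left(-3157 - 21562\right) = \frac{318969361}{11686} \left(-24719\right) = - \frac{7884603634559}{11686}$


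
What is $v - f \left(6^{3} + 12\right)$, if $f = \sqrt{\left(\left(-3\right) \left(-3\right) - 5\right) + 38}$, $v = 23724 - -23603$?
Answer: $47327 - 228 \sqrt{42} \approx 45849.0$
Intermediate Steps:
$v = 47327$ ($v = 23724 + 23603 = 47327$)
$f = \sqrt{42}$ ($f = \sqrt{\left(9 - 5\right) + 38} = \sqrt{4 + 38} = \sqrt{42} \approx 6.4807$)
$v - f \left(6^{3} + 12\right) = 47327 - \sqrt{42} \left(6^{3} + 12\right) = 47327 - \sqrt{42} \left(216 + 12\right) = 47327 - \sqrt{42} \cdot 228 = 47327 - 228 \sqrt{42}$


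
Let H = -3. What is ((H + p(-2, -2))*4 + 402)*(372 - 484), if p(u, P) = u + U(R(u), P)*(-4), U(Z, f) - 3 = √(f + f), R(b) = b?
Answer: -37408 + 3584*I ≈ -37408.0 + 3584.0*I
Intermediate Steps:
U(Z, f) = 3 + √2*√f (U(Z, f) = 3 + √(f + f) = 3 + √(2*f) = 3 + √2*√f)
p(u, P) = -12 + u - 4*√2*√P (p(u, P) = u + (3 + √2*√P)*(-4) = u + (-12 - 4*√2*√P) = -12 + u - 4*√2*√P)
((H + p(-2, -2))*4 + 402)*(372 - 484) = ((-3 + (-12 - 2 - 4*√2*√(-2)))*4 + 402)*(372 - 484) = ((-3 + (-12 - 2 - 4*√2*I*√2))*4 + 402)*(-112) = ((-3 + (-12 - 2 - 8*I))*4 + 402)*(-112) = ((-3 + (-14 - 8*I))*4 + 402)*(-112) = ((-17 - 8*I)*4 + 402)*(-112) = ((-68 - 32*I) + 402)*(-112) = (334 - 32*I)*(-112) = -37408 + 3584*I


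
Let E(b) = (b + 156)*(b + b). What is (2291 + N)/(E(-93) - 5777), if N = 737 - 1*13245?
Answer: 10217/17495 ≈ 0.58400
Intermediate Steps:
E(b) = 2*b*(156 + b) (E(b) = (156 + b)*(2*b) = 2*b*(156 + b))
N = -12508 (N = 737 - 13245 = -12508)
(2291 + N)/(E(-93) - 5777) = (2291 - 12508)/(2*(-93)*(156 - 93) - 5777) = -10217/(2*(-93)*63 - 5777) = -10217/(-11718 - 5777) = -10217/(-17495) = -10217*(-1/17495) = 10217/17495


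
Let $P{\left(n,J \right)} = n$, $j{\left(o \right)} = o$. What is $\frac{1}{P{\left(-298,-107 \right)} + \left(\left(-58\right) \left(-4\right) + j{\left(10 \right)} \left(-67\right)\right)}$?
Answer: $- \frac{1}{736} \approx -0.0013587$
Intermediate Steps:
$\frac{1}{P{\left(-298,-107 \right)} + \left(\left(-58\right) \left(-4\right) + j{\left(10 \right)} \left(-67\right)\right)} = \frac{1}{-298 + \left(\left(-58\right) \left(-4\right) + 10 \left(-67\right)\right)} = \frac{1}{-298 + \left(232 - 670\right)} = \frac{1}{-298 - 438} = \frac{1}{-736} = - \frac{1}{736}$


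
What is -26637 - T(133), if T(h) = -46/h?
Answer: -3542675/133 ≈ -26637.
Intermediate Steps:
-26637 - T(133) = -26637 - (-46)/133 = -26637 - 1*(-46/133) = -26637 + 46/133 = -3542675/133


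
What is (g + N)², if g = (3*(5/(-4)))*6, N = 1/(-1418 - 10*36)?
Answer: 400120009/790321 ≈ 506.28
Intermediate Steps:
N = -1/1778 (N = 1/(-1418 - 360) = 1/(-1778) = -1/1778 ≈ -0.00056243)
g = -45/2 (g = (3*(5*(-¼)))*6 = (3*(-5/4))*6 = -15/4*6 = -45/2 ≈ -22.500)
(g + N)² = (-45/2 - 1/1778)² = (-20003/889)² = 400120009/790321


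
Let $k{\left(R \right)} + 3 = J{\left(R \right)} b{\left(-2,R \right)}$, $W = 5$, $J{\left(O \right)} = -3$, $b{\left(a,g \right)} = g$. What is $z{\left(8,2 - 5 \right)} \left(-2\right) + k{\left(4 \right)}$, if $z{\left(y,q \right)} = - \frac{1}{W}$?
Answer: $- \frac{73}{5} \approx -14.6$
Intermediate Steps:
$z{\left(y,q \right)} = - \frac{1}{5}$
$k{\left(R \right)} = -3 - 3 R$
$z{\left(8,2 - 5 \right)} \left(-2\right) + k{\left(4 \right)} = \left(- \frac{1}{5}\right) \left(-2\right) - 15 = \frac{2}{5} - 15 = - \frac{73}{5}$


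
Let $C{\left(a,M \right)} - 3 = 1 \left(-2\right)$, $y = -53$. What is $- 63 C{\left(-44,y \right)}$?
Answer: $-63$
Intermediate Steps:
$C{\left(a,M \right)} = 1$ ($C{\left(a,M \right)} = 3 + 1 \left(-2\right) = 3 - 2 = 1$)
$- 63 C{\left(-44,y \right)} = \left(-63\right) 1 = -63$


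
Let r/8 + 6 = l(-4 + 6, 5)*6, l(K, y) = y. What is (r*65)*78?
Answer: 973440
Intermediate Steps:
r = 192 (r = -48 + 8*(5*6) = -48 + 8*30 = -48 + 240 = 192)
(r*65)*78 = (192*65)*78 = 12480*78 = 973440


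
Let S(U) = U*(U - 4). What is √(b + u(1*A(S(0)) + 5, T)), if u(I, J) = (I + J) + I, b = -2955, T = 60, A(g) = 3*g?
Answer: I*√2885 ≈ 53.712*I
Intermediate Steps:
S(U) = U*(-4 + U)
u(I, J) = J + 2*I
√(b + u(1*A(S(0)) + 5, T)) = √(-2955 + (60 + 2*(1*(3*(0*(-4 + 0))) + 5))) = √(-2955 + (60 + 2*(1*(3*(0*(-4))) + 5))) = √(-2955 + (60 + 2*(1*(3*0) + 5))) = √(-2955 + (60 + 2*(1*0 + 5))) = √(-2955 + (60 + 2*(0 + 5))) = √(-2955 + (60 + 2*5)) = √(-2955 + (60 + 10)) = √(-2955 + 70) = √(-2885) = I*√2885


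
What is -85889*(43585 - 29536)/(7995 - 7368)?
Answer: -402218187/209 ≈ -1.9245e+6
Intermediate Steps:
-85889*(43585 - 29536)/(7995 - 7368) = -85889/(627/14049) = -85889/(627*(1/14049)) = -85889/209/4683 = -85889*4683/209 = -402218187/209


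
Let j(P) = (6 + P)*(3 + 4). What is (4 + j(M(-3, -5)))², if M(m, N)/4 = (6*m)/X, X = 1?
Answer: 209764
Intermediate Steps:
M(m, N) = 24*m (M(m, N) = 4*((6*m)/1) = 4*((6*m)*1) = 4*(6*m) = 24*m)
j(P) = 42 + 7*P (j(P) = (6 + P)*7 = 42 + 7*P)
(4 + j(M(-3, -5)))² = (4 + (42 + 7*(24*(-3))))² = (4 + (42 + 7*(-72)))² = (4 + (42 - 504))² = (4 - 462)² = (-458)² = 209764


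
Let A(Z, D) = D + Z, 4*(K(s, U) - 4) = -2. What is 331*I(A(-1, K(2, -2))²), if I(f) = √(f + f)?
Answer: 1655*√2/2 ≈ 1170.3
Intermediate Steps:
K(s, U) = 7/2 (K(s, U) = 4 + (¼)*(-2) = 4 - ½ = 7/2)
I(f) = √2*√f (I(f) = √(2*f) = √2*√f)
331*I(A(-1, K(2, -2))²) = 331*(√2*√((7/2 - 1)²)) = 331*(√2*√((5/2)²)) = 331*(√2*√(25/4)) = 331*(√2*(5/2)) = 331*(5*√2/2) = 1655*√2/2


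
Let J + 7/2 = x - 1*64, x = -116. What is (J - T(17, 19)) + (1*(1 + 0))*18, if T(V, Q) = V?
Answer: -365/2 ≈ -182.50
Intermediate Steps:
J = -367/2 (J = -7/2 + (-116 - 1*64) = -7/2 + (-116 - 64) = -7/2 - 180 = -367/2 ≈ -183.50)
(J - T(17, 19)) + (1*(1 + 0))*18 = (-367/2 - 1*17) + (1*(1 + 0))*18 = (-367/2 - 17) + (1*1)*18 = -401/2 + 1*18 = -401/2 + 18 = -365/2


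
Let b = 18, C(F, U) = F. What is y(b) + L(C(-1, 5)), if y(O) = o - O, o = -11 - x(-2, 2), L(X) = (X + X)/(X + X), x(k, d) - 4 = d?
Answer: -34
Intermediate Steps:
x(k, d) = 4 + d
L(X) = 1 (L(X) = (2*X)/((2*X)) = (2*X)*(1/(2*X)) = 1)
o = -17 (o = -11 - (4 + 2) = -11 - 1*6 = -11 - 6 = -17)
y(O) = -17 - O
y(b) + L(C(-1, 5)) = (-17 - 1*18) + 1 = (-17 - 18) + 1 = -35 + 1 = -34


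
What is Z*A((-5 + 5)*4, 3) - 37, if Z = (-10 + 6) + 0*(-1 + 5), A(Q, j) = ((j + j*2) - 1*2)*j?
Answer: -121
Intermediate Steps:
A(Q, j) = j*(-2 + 3*j) (A(Q, j) = ((j + 2*j) - 2)*j = (3*j - 2)*j = (-2 + 3*j)*j = j*(-2 + 3*j))
Z = -4 (Z = -4 + 0*4 = -4 + 0 = -4)
Z*A((-5 + 5)*4, 3) - 37 = -12*(-2 + 3*3) - 37 = -12*(-2 + 9) - 37 = -12*7 - 37 = -4*21 - 37 = -84 - 37 = -121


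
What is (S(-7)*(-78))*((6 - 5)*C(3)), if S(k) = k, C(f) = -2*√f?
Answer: -1092*√3 ≈ -1891.4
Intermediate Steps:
(S(-7)*(-78))*((6 - 5)*C(3)) = (-7*(-78))*((6 - 5)*(-2*√3)) = 546*(1*(-2*√3)) = 546*(-2*√3) = -1092*√3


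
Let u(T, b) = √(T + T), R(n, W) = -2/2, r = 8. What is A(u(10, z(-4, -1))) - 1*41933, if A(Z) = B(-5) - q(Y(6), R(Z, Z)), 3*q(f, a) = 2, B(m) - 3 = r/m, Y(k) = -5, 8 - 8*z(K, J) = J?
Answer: -628984/15 ≈ -41932.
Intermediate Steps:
R(n, W) = -1 (R(n, W) = -2*½ = -1)
z(K, J) = 1 - J/8
B(m) = 3 + 8/m
q(f, a) = ⅔ (q(f, a) = (⅓)*2 = ⅔)
u(T, b) = √2*√T (u(T, b) = √(2*T) = √2*√T)
A(Z) = 11/15 (A(Z) = (3 + 8/(-5)) - 1*⅔ = (3 + 8*(-⅕)) - ⅔ = (3 - 8/5) - ⅔ = 7/5 - ⅔ = 11/15)
A(u(10, z(-4, -1))) - 1*41933 = 11/15 - 1*41933 = 11/15 - 41933 = -628984/15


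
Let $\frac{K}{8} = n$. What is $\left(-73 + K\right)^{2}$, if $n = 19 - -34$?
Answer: $123201$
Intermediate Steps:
$n = 53$ ($n = 19 + 34 = 53$)
$K = 424$ ($K = 8 \cdot 53 = 424$)
$\left(-73 + K\right)^{2} = \left(-73 + 424\right)^{2} = 351^{2} = 123201$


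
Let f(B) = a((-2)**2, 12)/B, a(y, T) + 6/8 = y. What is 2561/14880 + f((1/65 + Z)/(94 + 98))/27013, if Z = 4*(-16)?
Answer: 287117305787/1671724356960 ≈ 0.17175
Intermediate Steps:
a(y, T) = -3/4 + y
Z = -64
f(B) = 13/(4*B) (f(B) = (-3/4 + (-2)**2)/B = (-3/4 + 4)/B = 13/(4*B))
2561/14880 + f((1/65 + Z)/(94 + 98))/27013 = 2561/14880 + (13/(4*(((1/65 - 64)/(94 + 98)))))/27013 = 2561*(1/14880) + (13/(4*(((1/65 - 64)/192))))*(1/27013) = 2561/14880 + (13/(4*((-4159/65*1/192))))*(1/27013) = 2561/14880 + (13/(4*(-4159/12480)))*(1/27013) = 2561/14880 + ((13/4)*(-12480/4159))*(1/27013) = 2561/14880 - 40560/4159*1/27013 = 2561/14880 - 40560/112347067 = 287117305787/1671724356960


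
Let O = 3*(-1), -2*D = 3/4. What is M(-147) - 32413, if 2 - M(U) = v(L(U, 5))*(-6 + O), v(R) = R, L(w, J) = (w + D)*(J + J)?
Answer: -182699/4 ≈ -45675.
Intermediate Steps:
D = -3/8 (D = -3/(2*4) = -½*¾ = -3/8 ≈ -0.37500)
L(w, J) = 2*J*(-3/8 + w) (L(w, J) = (w - 3/8)*(J + J) = (-3/8 + w)*(2*J) = 2*J*(-3/8 + w))
O = -3
M(U) = -127/4 + 90*U (M(U) = 2 - (¼)*5*(-3 + 8*U)*(-6 - 3) = 2 - (-15/4 + 10*U)*(-9) = 2 - (135/4 - 90*U) = 2 + (-135/4 + 90*U) = -127/4 + 90*U)
M(-147) - 32413 = (-127/4 + 90*(-147)) - 32413 = (-127/4 - 13230) - 32413 = -53047/4 - 32413 = -182699/4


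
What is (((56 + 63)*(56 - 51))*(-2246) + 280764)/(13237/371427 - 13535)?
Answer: 28005754983/359089372 ≈ 77.991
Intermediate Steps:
(((56 + 63)*(56 - 51))*(-2246) + 280764)/(13237/371427 - 13535) = ((119*5)*(-2246) + 280764)/(13237*(1/371427) - 13535) = (595*(-2246) + 280764)/(1891/53061 - 13535) = (-1336370 + 280764)/(-718178744/53061) = -1055606*(-53061/718178744) = 28005754983/359089372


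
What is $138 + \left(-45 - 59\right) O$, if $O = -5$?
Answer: $658$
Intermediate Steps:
$138 + \left(-45 - 59\right) O = 138 + \left(-45 - 59\right) \left(-5\right) = 138 - -520 = 138 + 520 = 658$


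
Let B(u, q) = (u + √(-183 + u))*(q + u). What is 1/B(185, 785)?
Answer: 37/6639262 - √2/33196310 ≈ 5.5303e-6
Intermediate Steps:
B(u, q) = (q + u)*(u + √(-183 + u))
1/B(185, 785) = 1/(185² + 785*185 + 785*√(-183 + 185) + 185*√(-183 + 185)) = 1/(34225 + 145225 + 785*√2 + 185*√2) = 1/(179450 + 970*√2)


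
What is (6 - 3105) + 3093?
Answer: -6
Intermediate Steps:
(6 - 3105) + 3093 = -3099 + 3093 = -6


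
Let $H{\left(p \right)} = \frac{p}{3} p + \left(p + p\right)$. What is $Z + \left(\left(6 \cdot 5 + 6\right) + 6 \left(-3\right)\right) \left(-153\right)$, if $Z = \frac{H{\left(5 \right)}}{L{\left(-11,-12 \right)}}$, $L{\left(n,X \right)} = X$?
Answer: $- \frac{99199}{36} \approx -2755.5$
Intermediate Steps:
$H{\left(p \right)} = 2 p + \frac{p^{2}}{3}$ ($H{\left(p \right)} = p \frac{1}{3} p + 2 p = \frac{p}{3} p + 2 p = \frac{p^{2}}{3} + 2 p = 2 p + \frac{p^{2}}{3}$)
$Z = - \frac{55}{36}$ ($Z = \frac{\frac{1}{3} \cdot 5 \left(6 + 5\right)}{-12} = \frac{1}{3} \cdot 5 \cdot 11 \left(- \frac{1}{12}\right) = \frac{55}{3} \left(- \frac{1}{12}\right) = - \frac{55}{36} \approx -1.5278$)
$Z + \left(\left(6 \cdot 5 + 6\right) + 6 \left(-3\right)\right) \left(-153\right) = - \frac{55}{36} + \left(\left(6 \cdot 5 + 6\right) + 6 \left(-3\right)\right) \left(-153\right) = - \frac{55}{36} + \left(\left(30 + 6\right) - 18\right) \left(-153\right) = - \frac{55}{36} + \left(36 - 18\right) \left(-153\right) = - \frac{55}{36} + 18 \left(-153\right) = - \frac{55}{36} - 2754 = - \frac{99199}{36}$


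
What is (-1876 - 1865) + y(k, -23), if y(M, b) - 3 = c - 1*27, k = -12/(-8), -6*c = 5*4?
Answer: -11305/3 ≈ -3768.3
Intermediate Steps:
c = -10/3 (c = -5*4/6 = -⅙*20 = -10/3 ≈ -3.3333)
k = 3/2 (k = -12*(-⅛) = 3/2 ≈ 1.5000)
y(M, b) = -82/3 (y(M, b) = 3 + (-10/3 - 1*27) = 3 + (-10/3 - 27) = 3 - 91/3 = -82/3)
(-1876 - 1865) + y(k, -23) = (-1876 - 1865) - 82/3 = -3741 - 82/3 = -11305/3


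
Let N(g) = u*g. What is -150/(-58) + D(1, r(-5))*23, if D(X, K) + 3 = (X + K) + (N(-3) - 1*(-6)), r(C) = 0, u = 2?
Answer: -1259/29 ≈ -43.414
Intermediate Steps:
N(g) = 2*g
D(X, K) = -3 + K + X (D(X, K) = -3 + ((X + K) + (2*(-3) - 1*(-6))) = -3 + ((K + X) + (-6 + 6)) = -3 + ((K + X) + 0) = -3 + (K + X) = -3 + K + X)
-150/(-58) + D(1, r(-5))*23 = -150/(-58) + (-3 + 0 + 1)*23 = -150*(-1/58) - 2*23 = 75/29 - 46 = -1259/29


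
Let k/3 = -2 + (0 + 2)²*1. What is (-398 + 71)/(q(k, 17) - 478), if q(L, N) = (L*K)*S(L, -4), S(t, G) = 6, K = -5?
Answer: 327/658 ≈ 0.49696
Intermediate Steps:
k = 6 (k = 3*(-2 + (0 + 2)²*1) = 3*(-2 + 2²*1) = 3*(-2 + 4*1) = 3*(-2 + 4) = 3*2 = 6)
q(L, N) = -30*L (q(L, N) = (L*(-5))*6 = -5*L*6 = -30*L)
(-398 + 71)/(q(k, 17) - 478) = (-398 + 71)/(-30*6 - 478) = -327/(-180 - 478) = -327/(-658) = -327*(-1/658) = 327/658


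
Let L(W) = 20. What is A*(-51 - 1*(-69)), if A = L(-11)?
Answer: 360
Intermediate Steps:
A = 20
A*(-51 - 1*(-69)) = 20*(-51 - 1*(-69)) = 20*(-51 + 69) = 20*18 = 360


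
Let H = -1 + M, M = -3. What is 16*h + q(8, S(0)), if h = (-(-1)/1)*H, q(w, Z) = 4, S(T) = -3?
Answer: -60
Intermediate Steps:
H = -4 (H = -1 - 3 = -4)
h = -4 (h = -(-1)/1*(-4) = -(-1)*(-4) = -1*(-1)*(-4) = 1*(-4) = -4)
16*h + q(8, S(0)) = 16*(-4) + 4 = -64 + 4 = -60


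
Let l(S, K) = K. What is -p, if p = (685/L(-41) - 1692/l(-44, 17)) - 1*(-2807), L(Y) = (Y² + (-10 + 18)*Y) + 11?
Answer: -62792473/23188 ≈ -2708.0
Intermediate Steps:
L(Y) = 11 + Y² + 8*Y (L(Y) = (Y² + 8*Y) + 11 = 11 + Y² + 8*Y)
p = 62792473/23188 (p = (685/(11 + (-41)² + 8*(-41)) - 1692/17) - 1*(-2807) = (685/(11 + 1681 - 328) - 1692*1/17) + 2807 = (685/1364 - 1692/17) + 2807 = -2296243/23188 + 2807 = 62792473/23188 ≈ 2708.0)
-p = -1*62792473/23188 = -62792473/23188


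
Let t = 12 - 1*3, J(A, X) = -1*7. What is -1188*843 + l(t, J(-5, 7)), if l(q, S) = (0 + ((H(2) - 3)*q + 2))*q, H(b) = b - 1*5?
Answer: -1001952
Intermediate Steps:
H(b) = -5 + b (H(b) = b - 5 = -5 + b)
J(A, X) = -7
t = 9 (t = 12 - 3 = 9)
l(q, S) = q*(2 - 6*q) (l(q, S) = (0 + (((-5 + 2) - 3)*q + 2))*q = (0 + ((-3 - 3)*q + 2))*q = (0 + (-6*q + 2))*q = (0 + (2 - 6*q))*q = (2 - 6*q)*q = q*(2 - 6*q))
-1188*843 + l(t, J(-5, 7)) = -1188*843 + 2*9*(1 - 3*9) = -1001484 + 2*9*(1 - 27) = -1001484 + 2*9*(-26) = -1001484 - 468 = -1001952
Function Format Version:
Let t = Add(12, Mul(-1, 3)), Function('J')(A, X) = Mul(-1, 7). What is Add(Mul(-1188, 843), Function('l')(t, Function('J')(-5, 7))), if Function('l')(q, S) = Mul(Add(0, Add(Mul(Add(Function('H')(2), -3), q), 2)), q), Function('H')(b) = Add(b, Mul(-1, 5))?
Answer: -1001952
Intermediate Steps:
Function('H')(b) = Add(-5, b) (Function('H')(b) = Add(b, -5) = Add(-5, b))
Function('J')(A, X) = -7
t = 9 (t = Add(12, -3) = 9)
Function('l')(q, S) = Mul(q, Add(2, Mul(-6, q))) (Function('l')(q, S) = Mul(Add(0, Add(Mul(Add(Add(-5, 2), -3), q), 2)), q) = Mul(Add(0, Add(Mul(Add(-3, -3), q), 2)), q) = Mul(Add(0, Add(Mul(-6, q), 2)), q) = Mul(Add(0, Add(2, Mul(-6, q))), q) = Mul(Add(2, Mul(-6, q)), q) = Mul(q, Add(2, Mul(-6, q))))
Add(Mul(-1188, 843), Function('l')(t, Function('J')(-5, 7))) = Add(Mul(-1188, 843), Mul(2, 9, Add(1, Mul(-3, 9)))) = Add(-1001484, Mul(2, 9, Add(1, -27))) = Add(-1001484, Mul(2, 9, -26)) = Add(-1001484, -468) = -1001952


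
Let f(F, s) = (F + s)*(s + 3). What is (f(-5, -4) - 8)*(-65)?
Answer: -65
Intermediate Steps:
f(F, s) = (3 + s)*(F + s) (f(F, s) = (F + s)*(3 + s) = (3 + s)*(F + s))
(f(-5, -4) - 8)*(-65) = (((-4)² + 3*(-5) + 3*(-4) - 5*(-4)) - 8)*(-65) = ((16 - 15 - 12 + 20) - 8)*(-65) = (9 - 8)*(-65) = 1*(-65) = -65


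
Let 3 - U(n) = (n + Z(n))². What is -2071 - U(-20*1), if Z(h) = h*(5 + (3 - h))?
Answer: 334326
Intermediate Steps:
Z(h) = h*(8 - h)
U(n) = 3 - (n + n*(8 - n))²
-2071 - U(-20*1) = -2071 - (3 - (-20*1)²*(-9 - 20*1)²) = -2071 - (3 - 1*(-20)²*(-9 - 20)²) = -2071 - (3 - 1*400*(-29)²) = -2071 - (3 - 1*400*841) = -2071 - (3 - 336400) = -2071 - 1*(-336397) = -2071 + 336397 = 334326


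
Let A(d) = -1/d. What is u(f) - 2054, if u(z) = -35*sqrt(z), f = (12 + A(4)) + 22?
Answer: -2054 - 105*sqrt(15)/2 ≈ -2257.3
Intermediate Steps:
f = 135/4 (f = (12 - 1/4) + 22 = 47/4 + 22 = 135/4 ≈ 33.750)
u(f) - 2054 = -105*sqrt(15)/2 - 2054 = -2054 - 105*sqrt(15)/2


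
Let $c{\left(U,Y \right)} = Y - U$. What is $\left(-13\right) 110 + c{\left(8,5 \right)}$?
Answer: $-1433$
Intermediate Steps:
$\left(-13\right) 110 + c{\left(8,5 \right)} = \left(-13\right) 110 + \left(5 - 8\right) = -1430 + \left(5 - 8\right) = -1430 - 3 = -1433$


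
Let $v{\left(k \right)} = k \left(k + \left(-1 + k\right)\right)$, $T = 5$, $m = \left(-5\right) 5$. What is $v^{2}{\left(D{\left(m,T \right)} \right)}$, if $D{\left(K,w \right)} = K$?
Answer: $1625625$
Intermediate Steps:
$m = -25$
$v{\left(k \right)} = k \left(-1 + 2 k\right)$
$v^{2}{\left(D{\left(m,T \right)} \right)} = \left(- 25 \left(-1 + 2 \left(-25\right)\right)\right)^{2} = \left(- 25 \left(-1 - 50\right)\right)^{2} = \left(\left(-25\right) \left(-51\right)\right)^{2} = 1275^{2} = 1625625$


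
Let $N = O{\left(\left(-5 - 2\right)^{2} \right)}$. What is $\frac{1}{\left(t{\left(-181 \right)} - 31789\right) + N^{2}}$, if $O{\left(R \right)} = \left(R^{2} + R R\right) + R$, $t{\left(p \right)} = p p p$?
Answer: $\frac{1}{17570671} \approx 5.6913 \cdot 10^{-8}$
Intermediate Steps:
$t{\left(p \right)} = p^{3}$ ($t{\left(p \right)} = p^{2} p = p^{3}$)
$O{\left(R \right)} = R + 2 R^{2}$ ($O{\left(R \right)} = \left(R^{2} + R^{2}\right) + R = 2 R^{2} + R = R + 2 R^{2}$)
$N = 4851$ ($N = \left(-5 - 2\right)^{2} \left(1 + 2 \left(-5 - 2\right)^{2}\right) = \left(-7\right)^{2} \left(1 + 2 \left(-7\right)^{2}\right) = 49 \left(1 + 2 \cdot 49\right) = 49 \left(1 + 98\right) = 49 \cdot 99 = 4851$)
$\frac{1}{\left(t{\left(-181 \right)} - 31789\right) + N^{2}} = \frac{1}{\left(\left(-181\right)^{3} - 31789\right) + 4851^{2}} = \frac{1}{\left(-5929741 - 31789\right) + 23532201} = \frac{1}{-5961530 + 23532201} = \frac{1}{17570671}$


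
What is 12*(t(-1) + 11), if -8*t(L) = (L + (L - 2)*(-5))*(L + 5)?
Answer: 48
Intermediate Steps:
t(L) = -(5 + L)*(10 - 4*L)/8 (t(L) = -(L + (L - 2)*(-5))*(L + 5)/8 = -(L + (-2 + L)*(-5))*(5 + L)/8 = -(L + (10 - 5*L))*(5 + L)/8 = -(10 - 4*L)*(5 + L)/8 = -(5 + L)*(10 - 4*L)/8)
12*(t(-1) + 11) = 12*((-25/4 + (½)*(-1)² + (5/4)*(-1)) + 11) = 12*((-25/4 + (½)*1 - 5/4) + 11) = 12*((-25/4 + ½ - 5/4) + 11) = 12*(-7 + 11) = 12*4 = 48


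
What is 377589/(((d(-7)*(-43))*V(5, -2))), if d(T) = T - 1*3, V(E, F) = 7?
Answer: 377589/3010 ≈ 125.44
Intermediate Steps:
d(T) = -3 + T (d(T) = T - 3 = -3 + T)
377589/(((d(-7)*(-43))*V(5, -2))) = 377589/((((-3 - 7)*(-43))*7)) = 377589/((-10*(-43)*7)) = 377589/((430*7)) = 377589/3010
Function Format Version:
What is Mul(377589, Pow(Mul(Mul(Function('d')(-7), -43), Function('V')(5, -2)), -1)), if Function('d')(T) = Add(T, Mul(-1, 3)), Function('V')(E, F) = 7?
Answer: Rational(377589, 3010) ≈ 125.44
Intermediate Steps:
Function('d')(T) = Add(-3, T) (Function('d')(T) = Add(T, -3) = Add(-3, T))
Mul(377589, Pow(Mul(Mul(Function('d')(-7), -43), Function('V')(5, -2)), -1)) = Mul(377589, Pow(Mul(Mul(Add(-3, -7), -43), 7), -1)) = Mul(377589, Pow(Mul(Mul(-10, -43), 7), -1)) = Mul(377589, Pow(Mul(430, 7), -1)) = Mul(377589, Pow(3010, -1)) = Mul(377589, Rational(1, 3010)) = Rational(377589, 3010)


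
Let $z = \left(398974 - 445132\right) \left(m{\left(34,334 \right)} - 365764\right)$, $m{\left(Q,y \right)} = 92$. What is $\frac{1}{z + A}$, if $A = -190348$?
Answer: $\frac{1}{16878497828} \approx 5.9247 \cdot 10^{-11}$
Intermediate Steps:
$z = 16878688176$ ($z = \left(398974 - 445132\right) \left(92 - 365764\right) = \left(-46158\right) \left(-365672\right) = 16878688176$)
$\frac{1}{z + A} = \frac{1}{16878688176 - 190348} = \frac{1}{16878497828}$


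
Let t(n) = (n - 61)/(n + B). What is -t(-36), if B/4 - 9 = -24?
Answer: -97/96 ≈ -1.0104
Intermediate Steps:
B = -60 (B = 36 + 4*(-24) = 36 - 96 = -60)
t(n) = (-61 + n)/(-60 + n) (t(n) = (n - 61)/(n - 60) = (-61 + n)/(-60 + n))
-t(-36) = -(-61 - 36)/(-60 - 36) = -(-97)/(-96) = -(-1)*(-97)/96 = -1*97/96 = -97/96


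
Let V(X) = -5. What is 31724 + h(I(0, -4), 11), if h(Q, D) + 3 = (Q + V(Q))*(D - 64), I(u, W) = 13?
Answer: 31297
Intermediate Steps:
h(Q, D) = -3 + (-64 + D)*(-5 + Q) (h(Q, D) = -3 + (Q - 5)*(D - 64) = -3 + (-5 + Q)*(-64 + D) = -3 + (-64 + D)*(-5 + Q))
31724 + h(I(0, -4), 11) = 31724 + (317 - 64*13 - 5*11 + 11*13) = 31724 + (317 - 832 - 55 + 143) = 31724 - 427 = 31297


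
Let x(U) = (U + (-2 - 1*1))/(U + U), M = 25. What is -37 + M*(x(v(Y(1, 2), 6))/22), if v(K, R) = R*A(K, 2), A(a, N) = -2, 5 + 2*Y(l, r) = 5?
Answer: -6387/176 ≈ -36.290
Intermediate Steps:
Y(l, r) = 0 (Y(l, r) = -5/2 + (½)*5 = -5/2 + 5/2 = 0)
v(K, R) = -2*R (v(K, R) = R*(-2) = -2*R)
x(U) = (-3 + U)/(2*U) (x(U) = (U + (-2 - 1))/((2*U)) = (U - 3)*(1/(2*U)) = (-3 + U)*(1/(2*U)) = (-3 + U)/(2*U))
-37 + M*(x(v(Y(1, 2), 6))/22) = -37 + 25*(((-3 - 2*6)/(2*((-2*6))))/22) = -37 + 25*(((½)*(-3 - 12)/(-12))*(1/22)) = -37 + 25*(((½)*(-1/12)*(-15))*(1/22)) = -37 + 25*((5/8)*(1/22)) = -37 + 25*(5/176) = -37 + 125/176 = -6387/176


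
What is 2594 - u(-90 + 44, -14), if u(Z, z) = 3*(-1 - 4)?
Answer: 2609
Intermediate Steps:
u(Z, z) = -15 (u(Z, z) = 3*(-5) = -15)
2594 - u(-90 + 44, -14) = 2594 - 1*(-15) = 2594 + 15 = 2609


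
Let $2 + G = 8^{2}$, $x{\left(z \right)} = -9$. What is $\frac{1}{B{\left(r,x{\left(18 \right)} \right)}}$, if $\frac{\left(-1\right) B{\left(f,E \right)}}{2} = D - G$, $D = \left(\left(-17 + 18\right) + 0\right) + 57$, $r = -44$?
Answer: $\frac{1}{8} \approx 0.125$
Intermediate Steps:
$G = 62$ ($G = -2 + 8^{2} = -2 + 64 = 62$)
$D = 58$ ($D = \left(1 + 0\right) + 57 = 1 + 57 = 58$)
$B{\left(f,E \right)} = 8$ ($B{\left(f,E \right)} = - 2 \left(58 - 62\right) = \left(-2\right) \left(-4\right) = 8$)
$\frac{1}{B{\left(r,x{\left(18 \right)} \right)}} = \frac{1}{8}$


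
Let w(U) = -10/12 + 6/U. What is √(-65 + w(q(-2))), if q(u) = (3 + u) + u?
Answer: I*√2586/6 ≈ 8.4754*I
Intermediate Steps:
q(u) = 3 + 2*u
w(U) = -⅚ + 6/U (w(U) = -10*1/12 + 6/U = -⅚ + 6/U)
√(-65 + w(q(-2))) = √(-65 + (-⅚ + 6/(3 + 2*(-2)))) = √(-65 + (-⅚ + 6/(3 - 4))) = √(-65 + (-⅚ + 6/(-1))) = √(-65 + (-⅚ + 6*(-1))) = √(-65 + (-⅚ - 6)) = √(-65 - 41/6) = √(-431/6) = I*√2586/6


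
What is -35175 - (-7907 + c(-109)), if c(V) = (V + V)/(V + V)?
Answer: -27269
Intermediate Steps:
c(V) = 1 (c(V) = (2*V)/((2*V)) = (2*V)*(1/(2*V)) = 1)
-35175 - (-7907 + c(-109)) = -35175 - (-7907 + 1) = -35175 - 1*(-7906) = -35175 + 7906 = -27269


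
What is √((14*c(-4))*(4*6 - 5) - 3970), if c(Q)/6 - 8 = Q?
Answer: √2414 ≈ 49.132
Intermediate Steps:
c(Q) = 48 + 6*Q
√((14*c(-4))*(4*6 - 5) - 3970) = √((14*(48 + 6*(-4)))*(4*6 - 5) - 3970) = √((14*(48 - 24))*(24 - 5) - 3970) = √((14*24)*19 - 3970) = √(336*19 - 3970) = √(6384 - 3970) = √2414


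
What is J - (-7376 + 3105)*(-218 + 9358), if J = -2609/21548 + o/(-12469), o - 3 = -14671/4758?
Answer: 24952197523055434039/639194506548 ≈ 3.9037e+7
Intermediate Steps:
o = -397/4758 (o = 3 - 14671/4758 = -397/4758 ≈ -0.083438)
J = -77388449081/639194506548 (J = -2609/21548 - 397/4758/(-12469) = -2609*1/21548 - 397/4758*(-1/12469) = -2609/21548 + 397/59327502 = -77388449081/639194506548 ≈ -0.12107)
J - (-7376 + 3105)*(-218 + 9358) = -77388449081/639194506548 - (-7376 + 3105)*(-218 + 9358) = -77388449081/639194506548 - (-4271)*9140 = -77388449081/639194506548 - 1*(-39036940) = -77388449081/639194506548 + 39036940 = 24952197523055434039/639194506548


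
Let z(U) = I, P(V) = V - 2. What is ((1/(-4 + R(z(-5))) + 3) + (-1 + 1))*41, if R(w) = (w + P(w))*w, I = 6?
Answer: 6929/56 ≈ 123.73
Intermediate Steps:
P(V) = -2 + V
z(U) = 6
R(w) = w*(-2 + 2*w) (R(w) = (w + (-2 + w))*w = (-2 + 2*w)*w = w*(-2 + 2*w))
((1/(-4 + R(z(-5))) + 3) + (-1 + 1))*41 = ((1/(-4 + 2*6*(-1 + 6)) + 3) + (-1 + 1))*41 = ((1/(-4 + 2*6*5) + 3) + 0)*41 = ((1/(-4 + 60) + 3) + 0)*41 = ((1/56 + 3) + 0)*41 = (169/56 + 0)*41 = (169/56)*41 = 6929/56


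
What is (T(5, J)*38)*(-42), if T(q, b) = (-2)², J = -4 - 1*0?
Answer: -6384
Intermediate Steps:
J = -4 (J = -4 + 0 = -4)
T(q, b) = 4
(T(5, J)*38)*(-42) = (4*38)*(-42) = 152*(-42) = -6384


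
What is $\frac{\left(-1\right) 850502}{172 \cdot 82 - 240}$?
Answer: $- \frac{425251}{6932} \approx -61.346$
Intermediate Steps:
$\frac{\left(-1\right) 850502}{172 \cdot 82 - 240} = - \frac{850502}{14104 - 240} = - \frac{850502}{13864} = \left(-850502\right) \frac{1}{13864} = - \frac{425251}{6932}$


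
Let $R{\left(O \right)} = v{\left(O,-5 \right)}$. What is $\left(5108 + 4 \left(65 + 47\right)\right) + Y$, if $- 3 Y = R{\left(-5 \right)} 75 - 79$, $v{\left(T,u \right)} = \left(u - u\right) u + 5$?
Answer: $\frac{16372}{3} \approx 5457.3$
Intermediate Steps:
$v{\left(T,u \right)} = 5$ ($v{\left(T,u \right)} = 0 u + 5 = 0 + 5 = 5$)
$R{\left(O \right)} = 5$
$Y = - \frac{296}{3}$ ($Y = - \frac{5 \cdot 75 - 79}{3} = - \frac{375 - 79}{3} = \left(- \frac{1}{3}\right) 296 = - \frac{296}{3} \approx -98.667$)
$\left(5108 + 4 \left(65 + 47\right)\right) + Y = \left(5108 + 4 \left(65 + 47\right)\right) - \frac{296}{3} = \left(5108 + 4 \cdot 112\right) - \frac{296}{3} = \left(5108 + 448\right) - \frac{296}{3} = 5556 - \frac{296}{3} = \frac{16372}{3}$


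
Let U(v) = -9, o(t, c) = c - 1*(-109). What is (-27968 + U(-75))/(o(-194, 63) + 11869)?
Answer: -27977/12041 ≈ -2.3235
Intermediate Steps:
o(t, c) = 109 + c (o(t, c) = c + 109 = 109 + c)
(-27968 + U(-75))/(o(-194, 63) + 11869) = (-27968 - 9)/((109 + 63) + 11869) = -27977/(172 + 11869) = -27977/12041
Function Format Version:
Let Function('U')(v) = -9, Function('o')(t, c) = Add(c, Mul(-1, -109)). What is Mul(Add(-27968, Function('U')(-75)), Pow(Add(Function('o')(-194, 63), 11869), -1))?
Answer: Rational(-27977, 12041) ≈ -2.3235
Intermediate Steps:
Function('o')(t, c) = Add(109, c) (Function('o')(t, c) = Add(c, 109) = Add(109, c))
Mul(Add(-27968, Function('U')(-75)), Pow(Add(Function('o')(-194, 63), 11869), -1)) = Mul(Add(-27968, -9), Pow(Add(Add(109, 63), 11869), -1)) = Mul(-27977, Pow(Add(172, 11869), -1)) = Mul(-27977, Pow(12041, -1)) = Mul(-27977, Rational(1, 12041)) = Rational(-27977, 12041)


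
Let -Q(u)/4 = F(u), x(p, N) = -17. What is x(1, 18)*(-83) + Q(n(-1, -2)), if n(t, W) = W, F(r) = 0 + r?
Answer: 1419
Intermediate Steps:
F(r) = r
Q(u) = -4*u
x(1, 18)*(-83) + Q(n(-1, -2)) = -17*(-83) - 4*(-2) = 1411 + 8 = 1419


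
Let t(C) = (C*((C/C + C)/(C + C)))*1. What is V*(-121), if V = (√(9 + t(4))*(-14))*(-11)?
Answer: -9317*√46 ≈ -63191.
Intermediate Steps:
t(C) = ½ + C/2 (t(C) = (C*((1 + C)/((2*C))))*1 = (C*((1 + C)*(1/(2*C))))*1 = (C*((1 + C)/(2*C)))*1 = (½ + C/2)*1 = ½ + C/2)
V = 77*√46 (V = (√(9 + (½ + (½)*4))*(-14))*(-11) = (√(9 + (½ + 2))*(-14))*(-11) = (√(9 + 5/2)*(-14))*(-11) = (√(23/2)*(-14))*(-11) = ((√46/2)*(-14))*(-11) = -7*√46*(-11) = 77*√46 ≈ 522.24)
V*(-121) = (77*√46)*(-121) = -9317*√46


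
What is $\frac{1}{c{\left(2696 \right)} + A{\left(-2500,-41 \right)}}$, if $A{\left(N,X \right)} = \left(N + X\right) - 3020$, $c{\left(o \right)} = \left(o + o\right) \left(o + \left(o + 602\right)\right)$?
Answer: $\frac{1}{32314087} \approx 3.0946 \cdot 10^{-8}$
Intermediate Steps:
$c{\left(o \right)} = 2 o \left(602 + 2 o\right)$ ($c{\left(o \right)} = 2 o \left(o + \left(602 + o\right)\right) = 2 o \left(602 + 2 o\right)$)
$A{\left(N,X \right)} = -3020 + N + X$
$\frac{1}{c{\left(2696 \right)} + A{\left(-2500,-41 \right)}} = \frac{1}{4 \cdot 2696 \left(301 + 2696\right) - 5561} = \frac{1}{4 \cdot 2696 \cdot 2997 - 5561} = \frac{1}{32319648 - 5561} = \frac{1}{32314087}$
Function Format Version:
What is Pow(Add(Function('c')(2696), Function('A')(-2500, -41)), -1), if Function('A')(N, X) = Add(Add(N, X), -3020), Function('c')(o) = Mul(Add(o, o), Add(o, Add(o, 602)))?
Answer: Rational(1, 32314087) ≈ 3.0946e-8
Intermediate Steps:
Function('c')(o) = Mul(2, o, Add(602, Mul(2, o))) (Function('c')(o) = Mul(Mul(2, o), Add(o, Add(602, o))) = Mul(Mul(2, o), Add(602, Mul(2, o))) = Mul(2, o, Add(602, Mul(2, o))))
Function('A')(N, X) = Add(-3020, N, X)
Pow(Add(Function('c')(2696), Function('A')(-2500, -41)), -1) = Pow(Add(Mul(4, 2696, Add(301, 2696)), Add(-3020, -2500, -41)), -1) = Pow(Add(Mul(4, 2696, 2997), -5561), -1) = Pow(Add(32319648, -5561), -1) = Pow(32314087, -1) = Rational(1, 32314087)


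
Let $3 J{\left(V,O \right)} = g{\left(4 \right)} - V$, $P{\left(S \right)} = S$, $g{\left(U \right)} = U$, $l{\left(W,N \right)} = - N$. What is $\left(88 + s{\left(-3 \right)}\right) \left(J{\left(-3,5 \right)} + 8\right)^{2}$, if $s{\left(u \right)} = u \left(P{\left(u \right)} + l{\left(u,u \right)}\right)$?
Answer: $\frac{84568}{9} \approx 9396.4$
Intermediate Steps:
$J{\left(V,O \right)} = \frac{4}{3} - \frac{V}{3}$ ($J{\left(V,O \right)} = \frac{4 - V}{3} = \frac{4}{3} - \frac{V}{3}$)
$s{\left(u \right)} = 0$ ($s{\left(u \right)} = u \left(u - u\right) = u 0 = 0$)
$\left(88 + s{\left(-3 \right)}\right) \left(J{\left(-3,5 \right)} + 8\right)^{2} = \left(88 + 0\right) \left(\left(\frac{4}{3} - -1\right) + 8\right)^{2} = 88 \left(\left(\frac{4}{3} + 1\right) + 8\right)^{2} = 88 \left(\frac{7}{3} + 8\right)^{2} = 88 \left(\frac{31}{3}\right)^{2} = 88 \cdot \frac{961}{9} = \frac{84568}{9}$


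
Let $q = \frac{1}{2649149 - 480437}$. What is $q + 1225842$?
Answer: $\frac{2658498255505}{2168712} \approx 1.2258 \cdot 10^{6}$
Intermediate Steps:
$q = \frac{1}{2168712} \approx 4.611 \cdot 10^{-7}$
$q + 1225842 = \frac{1}{2168712} + 1225842 = \frac{2658498255505}{2168712}$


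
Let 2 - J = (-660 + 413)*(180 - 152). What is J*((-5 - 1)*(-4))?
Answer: 166032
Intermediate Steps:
J = 6918 (J = 2 - (-660 + 413)*(180 - 152) = 2 - (-247)*28 = 2 - 1*(-6916) = 2 + 6916 = 6918)
J*((-5 - 1)*(-4)) = 6918*((-5 - 1)*(-4)) = 6918*(-6*(-4)) = 6918*24 = 166032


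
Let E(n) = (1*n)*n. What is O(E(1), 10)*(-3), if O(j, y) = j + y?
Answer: -33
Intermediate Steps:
E(n) = n**2 (E(n) = n*n = n**2)
O(E(1), 10)*(-3) = (1**2 + 10)*(-3) = (1 + 10)*(-3) = 11*(-3) = -33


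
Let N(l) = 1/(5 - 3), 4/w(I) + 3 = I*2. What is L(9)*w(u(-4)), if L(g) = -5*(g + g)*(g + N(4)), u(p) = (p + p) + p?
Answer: 380/3 ≈ 126.67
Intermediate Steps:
u(p) = 3*p (u(p) = 2*p + p = 3*p)
w(I) = 4/(-3 + 2*I) (w(I) = 4/(-3 + I*2) = 4/(-3 + 2*I))
N(l) = ½ (N(l) = 1/2 = ½)
L(g) = -10*g*(½ + g) (L(g) = -5*(g + g)*(g + ½) = -5*2*g*(½ + g) = -10*g*(½ + g))
L(9)*w(u(-4)) = (-5*9*(1 + 2*9))*(4/(-3 + 2*(3*(-4)))) = (-5*9*(1 + 18))*(4/(-3 + 2*(-12))) = (-5*9*19)*(4/(-3 - 24)) = -3420/(-27) = -3420*(-1)/27 = -855*(-4/27) = 380/3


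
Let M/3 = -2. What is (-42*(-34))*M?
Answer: -8568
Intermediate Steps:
M = -6 (M = 3*(-2) = -6)
(-42*(-34))*M = -42*(-34)*(-6) = 1428*(-6) = -8568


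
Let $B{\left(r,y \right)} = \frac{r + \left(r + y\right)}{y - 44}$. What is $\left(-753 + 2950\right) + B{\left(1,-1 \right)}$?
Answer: $\frac{98864}{45} \approx 2197.0$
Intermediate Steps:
$B{\left(r,y \right)} = \frac{y + 2 r}{-44 + y}$
$\left(-753 + 2950\right) + B{\left(1,-1 \right)} = \left(-753 + 2950\right) + \frac{-1 + 2 \cdot 1}{-44 - 1} = 2197 + \frac{-1 + 2}{-45} = 2197 - \frac{1}{45} = \frac{98864}{45}$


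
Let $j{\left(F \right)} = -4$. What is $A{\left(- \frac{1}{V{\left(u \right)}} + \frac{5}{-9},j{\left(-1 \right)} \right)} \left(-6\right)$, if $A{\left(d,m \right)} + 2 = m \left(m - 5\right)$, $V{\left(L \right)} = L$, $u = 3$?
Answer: $-204$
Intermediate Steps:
$A{\left(d,m \right)} = -2 + m \left(-5 + m\right)$ ($A{\left(d,m \right)} = -2 + m \left(m - 5\right) = -2 + m \left(-5 + m\right)$)
$A{\left(- \frac{1}{V{\left(u \right)}} + \frac{5}{-9},j{\left(-1 \right)} \right)} \left(-6\right) = \left(-2 + \left(-4\right)^{2} - -20\right) \left(-6\right) = \left(-2 + 16 + 20\right) \left(-6\right) = 34 \left(-6\right) = -204$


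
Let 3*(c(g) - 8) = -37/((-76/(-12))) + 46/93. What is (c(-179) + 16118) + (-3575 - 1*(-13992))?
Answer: 140694994/5301 ≈ 26541.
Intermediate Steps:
c(g) = 32959/5301 (c(g) = 8 + (-37/((-76/(-12))) + 46/93)/3 = 8 + (-37/((-76*(-1/12))) + 46*(1/93))/3 = 8 + (-37/19/3 + 46/93)/3 = 8 + (-37*3/19 + 46/93)/3 = 8 + (-111/19 + 46/93)/3 = 8 + (⅓)*(-9449/1767) = 8 - 9449/5301 = 32959/5301)
(c(-179) + 16118) + (-3575 - 1*(-13992)) = (32959/5301 + 16118) + (-3575 - 1*(-13992)) = 85474477/5301 + (-3575 + 13992) = 85474477/5301 + 10417 = 140694994/5301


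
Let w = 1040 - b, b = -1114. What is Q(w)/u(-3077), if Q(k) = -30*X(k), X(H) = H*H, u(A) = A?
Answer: 139191480/3077 ≈ 45236.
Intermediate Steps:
X(H) = H²
w = 2154 (w = 1040 - 1*(-1114) = 1040 + 1114 = 2154)
Q(k) = -30*k²
Q(w)/u(-3077) = -30*2154²/(-3077) = -30*4639716*(-1/3077) = -139191480*(-1/3077) = 139191480/3077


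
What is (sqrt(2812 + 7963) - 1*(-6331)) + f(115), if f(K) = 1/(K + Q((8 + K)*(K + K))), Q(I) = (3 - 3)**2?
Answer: 728066/115 + 5*sqrt(431) ≈ 6434.8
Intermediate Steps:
Q(I) = 0 (Q(I) = 0**2 = 0)
f(K) = 1/K (f(K) = 1/(K + 0) = 1/K)
(sqrt(2812 + 7963) - 1*(-6331)) + f(115) = (sqrt(2812 + 7963) - 1*(-6331)) + 1/115 = (sqrt(10775) + 6331) + 1/115 = (5*sqrt(431) + 6331) + 1/115 = (6331 + 5*sqrt(431)) + 1/115 = 728066/115 + 5*sqrt(431)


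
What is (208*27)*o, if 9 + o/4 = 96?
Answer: 1954368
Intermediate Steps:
o = 348 (o = -36 + 4*96 = -36 + 384 = 348)
(208*27)*o = (208*27)*348 = 5616*348 = 1954368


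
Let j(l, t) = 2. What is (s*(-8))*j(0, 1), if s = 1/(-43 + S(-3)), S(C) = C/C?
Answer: 8/21 ≈ 0.38095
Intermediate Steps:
S(C) = 1
s = -1/42 (s = 1/(-43 + 1) = 1/(-42) = -1/42 ≈ -0.023810)
(s*(-8))*j(0, 1) = -1/42*(-8)*2 = (4/21)*2 = 8/21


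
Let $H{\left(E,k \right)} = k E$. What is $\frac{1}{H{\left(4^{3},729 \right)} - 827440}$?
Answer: $- \frac{1}{780784} \approx -1.2808 \cdot 10^{-6}$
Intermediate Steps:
$H{\left(E,k \right)} = E k$
$\frac{1}{H{\left(4^{3},729 \right)} - 827440} = \frac{1}{4^{3} \cdot 729 - 827440} = \frac{1}{64 \cdot 729 - 827440} = \frac{1}{46656 - 827440} = \frac{1}{-780784} = - \frac{1}{780784}$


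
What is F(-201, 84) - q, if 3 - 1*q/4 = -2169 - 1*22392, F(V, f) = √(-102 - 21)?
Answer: -98256 + I*√123 ≈ -98256.0 + 11.091*I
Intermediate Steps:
F(V, f) = I*√123 (F(V, f) = √(-123) = I*√123)
q = 98256 (q = 12 - 4*(-2169 - 1*22392) = 12 - 4*(-2169 - 22392) = 12 - 4*(-24561) = 12 + 98244 = 98256)
F(-201, 84) - q = I*√123 - 1*98256 = I*√123 - 98256 = -98256 + I*√123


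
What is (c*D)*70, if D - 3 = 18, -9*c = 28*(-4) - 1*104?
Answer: 35280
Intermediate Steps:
c = 24 (c = -(28*(-4) - 1*104)/9 = -(-112 - 104)/9 = -⅑*(-216) = 24)
D = 21 (D = 3 + 18 = 21)
(c*D)*70 = (24*21)*70 = 504*70 = 35280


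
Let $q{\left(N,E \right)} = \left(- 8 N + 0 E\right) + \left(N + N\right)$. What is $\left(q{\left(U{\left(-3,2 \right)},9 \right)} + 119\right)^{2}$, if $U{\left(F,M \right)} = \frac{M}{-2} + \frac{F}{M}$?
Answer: $17956$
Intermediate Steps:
$U{\left(F,M \right)} = - \frac{M}{2} + \frac{F}{M}$ ($U{\left(F,M \right)} = M \left(- \frac{1}{2}\right) + \frac{F}{M} = - \frac{M}{2} + \frac{F}{M}$)
$q{\left(N,E \right)} = - 6 N$ ($q{\left(N,E \right)} = \left(- 8 N + 0\right) + 2 N = - 8 N + 2 N = - 6 N$)
$\left(q{\left(U{\left(-3,2 \right)},9 \right)} + 119\right)^{2} = \left(- 6 \left(\left(- \frac{1}{2}\right) 2 - \frac{3}{2}\right) + 119\right)^{2} = \left(- 6 \left(-1 - \frac{3}{2}\right) + 119\right)^{2} = \left(\left(-6\right) \left(- \frac{5}{2}\right) + 119\right)^{2} = \left(15 + 119\right)^{2} = 134^{2} = 17956$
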